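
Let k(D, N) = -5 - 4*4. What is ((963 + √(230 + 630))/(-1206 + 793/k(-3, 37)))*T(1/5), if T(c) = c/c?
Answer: -20223/26119 - 42*√215/26119 ≈ -0.79784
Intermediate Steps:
k(D, N) = -21 (k(D, N) = -5 - 16 = -21)
T(c) = 1
((963 + √(230 + 630))/(-1206 + 793/k(-3, 37)))*T(1/5) = ((963 + √(230 + 630))/(-1206 + 793/(-21)))*1 = ((963 + √860)/(-1206 + 793*(-1/21)))*1 = ((963 + 2*√215)/(-1206 - 793/21))*1 = ((963 + 2*√215)/(-26119/21))*1 = ((963 + 2*√215)*(-21/26119))*1 = (-20223/26119 - 42*√215/26119)*1 = -20223/26119 - 42*√215/26119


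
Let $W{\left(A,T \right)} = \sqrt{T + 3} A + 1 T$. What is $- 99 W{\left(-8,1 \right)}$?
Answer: $1485$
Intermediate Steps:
$W{\left(A,T \right)} = T + A \sqrt{3 + T}$ ($W{\left(A,T \right)} = \sqrt{3 + T} A + T = A \sqrt{3 + T} + T = T + A \sqrt{3 + T}$)
$- 99 W{\left(-8,1 \right)} = - 99 \left(1 - 8 \sqrt{3 + 1}\right) = - 99 \left(1 - 8 \sqrt{4}\right) = - 99 \left(1 - 16\right) = \left(-99\right) \left(-15\right) = 1485$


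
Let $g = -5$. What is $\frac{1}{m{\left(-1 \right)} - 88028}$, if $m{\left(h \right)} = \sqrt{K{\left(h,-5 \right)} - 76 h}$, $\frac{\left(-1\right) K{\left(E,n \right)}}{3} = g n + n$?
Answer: $- \frac{1}{88024} \approx -1.1361 \cdot 10^{-5}$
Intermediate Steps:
$K{\left(E,n \right)} = 12 n$ ($K{\left(E,n \right)} = - 3 \left(- 5 n + n\right) = - 3 \left(- 4 n\right) = 12 n$)
$m{\left(h \right)} = \sqrt{-60 - 76 h}$ ($m{\left(h \right)} = \sqrt{12 \left(-5\right) - 76 h} = \sqrt{-60 - 76 h}$)
$\frac{1}{m{\left(-1 \right)} - 88028} = \frac{1}{2 \sqrt{-15 - -19} - 88028} = \frac{1}{2 \sqrt{-15 + 19} - 88028} = \frac{1}{2 \sqrt{4} - 88028} = \frac{1}{2 \cdot 2 - 88028} = \frac{1}{4 - 88028} = \frac{1}{-88024} = - \frac{1}{88024}$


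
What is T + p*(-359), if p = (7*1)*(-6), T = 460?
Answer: 15538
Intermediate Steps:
p = -42 (p = 7*(-6) = -42)
T + p*(-359) = 460 - 42*(-359) = 460 + 15078 = 15538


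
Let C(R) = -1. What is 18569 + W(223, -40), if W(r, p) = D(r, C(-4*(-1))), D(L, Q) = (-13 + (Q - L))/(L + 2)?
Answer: 1392596/75 ≈ 18568.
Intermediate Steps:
D(L, Q) = (-13 + Q - L)/(2 + L)
W(r, p) = (-14 - r)/(2 + r) (W(r, p) = (-13 - 1 - r)/(2 + r) = (-14 - r)/(2 + r))
18569 + W(223, -40) = 18569 + (-14 - 1*223)/(2 + 223) = 18569 + (-14 - 223)/225 = 18569 + (1/225)*(-237) = 18569 - 79/75 = 1392596/75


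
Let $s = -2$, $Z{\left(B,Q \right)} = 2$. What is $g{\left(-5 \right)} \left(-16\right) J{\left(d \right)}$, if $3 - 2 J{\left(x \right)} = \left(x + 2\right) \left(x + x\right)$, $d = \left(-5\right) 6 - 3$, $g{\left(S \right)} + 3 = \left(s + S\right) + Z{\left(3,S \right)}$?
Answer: $-130752$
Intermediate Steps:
$g{\left(S \right)} = -3 + S$ ($g{\left(S \right)} = -3 + \left(\left(-2 + S\right) + 2\right) = -3 + S$)
$d = -33$ ($d = -30 - 3 = -33$)
$J{\left(x \right)} = \frac{3}{2} - x \left(2 + x\right)$ ($J{\left(x \right)} = \frac{3}{2} - \frac{\left(x + 2\right) \left(x + x\right)}{2} = \frac{3}{2} - \frac{\left(2 + x\right) 2 x}{2} = \frac{3}{2} - \frac{2 x \left(2 + x\right)}{2} = \frac{3}{2} - x \left(2 + x\right)$)
$g{\left(-5 \right)} \left(-16\right) J{\left(d \right)} = \left(-3 - 5\right) \left(-16\right) \left(\frac{3}{2} - \left(-33\right)^{2} - -66\right) = \left(-8\right) \left(-16\right) \left(\frac{3}{2} - 1089 + 66\right) = 128 \left(\frac{3}{2} - 1089 + 66\right) = 128 \left(- \frac{2043}{2}\right) = -130752$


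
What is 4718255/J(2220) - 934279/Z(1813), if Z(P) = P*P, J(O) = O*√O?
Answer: -934279/3286969 + 943651*√555/492840 ≈ 44.824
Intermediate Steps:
J(O) = O^(3/2)
Z(P) = P²
4718255/J(2220) - 934279/Z(1813) = 4718255/(2220^(3/2)) - 934279/(1813²) = 4718255/((4440*√555)) - 934279/3286969 = 4718255*(√555/2464200) - 934279*1/3286969 = 943651*√555/492840 - 934279/3286969 = -934279/3286969 + 943651*√555/492840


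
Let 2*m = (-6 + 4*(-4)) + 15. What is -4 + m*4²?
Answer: -60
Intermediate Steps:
m = -7/2 (m = ((-6 + 4*(-4)) + 15)/2 = ((-6 - 16) + 15)/2 = (-22 + 15)/2 = (½)*(-7) = -7/2 ≈ -3.5000)
-4 + m*4² = -4 - 7/2*4² = -4 - 7/2*16 = -4 - 56 = -60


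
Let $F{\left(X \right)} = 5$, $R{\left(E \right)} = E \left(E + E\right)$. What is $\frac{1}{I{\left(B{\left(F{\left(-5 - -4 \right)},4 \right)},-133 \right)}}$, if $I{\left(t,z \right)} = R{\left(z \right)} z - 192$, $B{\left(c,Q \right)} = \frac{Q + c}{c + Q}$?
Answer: $- \frac{1}{4705466} \approx -2.1252 \cdot 10^{-7}$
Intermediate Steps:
$R{\left(E \right)} = 2 E^{2}$ ($R{\left(E \right)} = E 2 E = 2 E^{2}$)
$B{\left(c,Q \right)} = 1$ ($B{\left(c,Q \right)} = \frac{Q + c}{Q + c} = 1$)
$I{\left(t,z \right)} = -192 + 2 z^{3}$ ($I{\left(t,z \right)} = 2 z^{2} z - 192 = 2 z^{3} - 192 = -192 + 2 z^{3}$)
$\frac{1}{I{\left(B{\left(F{\left(-5 - -4 \right)},4 \right)},-133 \right)}} = \frac{1}{-192 + 2 \left(-133\right)^{3}} = \frac{1}{-192 + 2 \left(-2352637\right)} = \frac{1}{-192 - 4705274} = \frac{1}{-4705466} = - \frac{1}{4705466}$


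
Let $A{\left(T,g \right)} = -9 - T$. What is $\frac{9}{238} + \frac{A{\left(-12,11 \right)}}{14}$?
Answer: $\frac{30}{119} \approx 0.2521$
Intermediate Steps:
$\frac{9}{238} + \frac{A{\left(-12,11 \right)}}{14} = \frac{9}{238} + \frac{-9 - -12}{14} = 9 \cdot \frac{1}{238} + \left(-9 + 12\right) \frac{1}{14} = \frac{9}{238} + 3 \cdot \frac{1}{14} = \frac{9}{238} + \frac{3}{14} = \frac{30}{119}$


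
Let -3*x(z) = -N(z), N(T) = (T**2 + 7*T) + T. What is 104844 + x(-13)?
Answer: 314597/3 ≈ 1.0487e+5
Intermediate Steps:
N(T) = T**2 + 8*T
x(z) = z*(8 + z)/3 (x(z) = -(-1)*z*(8 + z)/3 = z*(8 + z)/3)
104844 + x(-13) = 104844 + (1/3)*(-13)*(8 - 13) = 104844 + (1/3)*(-13)*(-5) = 104844 + 65/3 = 314597/3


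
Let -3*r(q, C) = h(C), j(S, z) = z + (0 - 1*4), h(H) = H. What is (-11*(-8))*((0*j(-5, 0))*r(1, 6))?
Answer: 0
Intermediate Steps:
j(S, z) = -4 + z (j(S, z) = z + (0 - 4) = z - 4 = -4 + z)
r(q, C) = -C/3
(-11*(-8))*((0*j(-5, 0))*r(1, 6)) = (-11*(-8))*((0*(-4 + 0))*(-⅓*6)) = 88*((0*(-4))*(-2)) = 88*(0*(-2)) = 88*0 = 0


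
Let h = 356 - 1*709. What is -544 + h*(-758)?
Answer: 267030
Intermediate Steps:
h = -353 (h = 356 - 709 = -353)
-544 + h*(-758) = -544 - 353*(-758) = -544 + 267574 = 267030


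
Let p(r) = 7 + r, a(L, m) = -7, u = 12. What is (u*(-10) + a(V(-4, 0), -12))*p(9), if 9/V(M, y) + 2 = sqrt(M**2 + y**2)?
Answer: -2032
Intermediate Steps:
V(M, y) = 9/(-2 + sqrt(M**2 + y**2))
(u*(-10) + a(V(-4, 0), -12))*p(9) = (12*(-10) - 7)*(7 + 9) = (-120 - 7)*16 = -127*16 = -2032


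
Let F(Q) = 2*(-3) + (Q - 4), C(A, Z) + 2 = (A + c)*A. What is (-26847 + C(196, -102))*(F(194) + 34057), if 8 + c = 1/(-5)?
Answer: 1705167559/5 ≈ 3.4103e+8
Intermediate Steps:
c = -41/5 (c = -8 + 1/(-5) = -8 - 1/5 = -41/5 ≈ -8.2000)
C(A, Z) = -2 + A*(-41/5 + A) (C(A, Z) = -2 + (A - 41/5)*A = -2 + (-41/5 + A)*A = -2 + A*(-41/5 + A))
F(Q) = -10 + Q (F(Q) = -6 + (-4 + Q) = -10 + Q)
(-26847 + C(196, -102))*(F(194) + 34057) = (-26847 + (-2 + 196**2 - 41/5*196))*((-10 + 194) + 34057) = (-26847 + (-2 + 38416 - 8036/5))*(184 + 34057) = (-26847 + 184034/5)*34241 = (49799/5)*34241 = 1705167559/5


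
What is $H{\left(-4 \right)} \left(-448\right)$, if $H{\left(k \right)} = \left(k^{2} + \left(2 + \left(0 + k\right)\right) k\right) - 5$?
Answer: $-8512$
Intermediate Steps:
$H{\left(k \right)} = -5 + k^{2} + k \left(2 + k\right)$ ($H{\left(k \right)} = \left(k^{2} + \left(2 + k\right) k\right) - 5 = \left(k^{2} + k \left(2 + k\right)\right) - 5 = -5 + k^{2} + k \left(2 + k\right)$)
$H{\left(-4 \right)} \left(-448\right) = \left(-5 + 2 \left(-4\right) + 2 \left(-4\right)^{2}\right) \left(-448\right) = \left(-5 - 8 + 2 \cdot 16\right) \left(-448\right) = \left(-5 - 8 + 32\right) \left(-448\right) = 19 \left(-448\right) = -8512$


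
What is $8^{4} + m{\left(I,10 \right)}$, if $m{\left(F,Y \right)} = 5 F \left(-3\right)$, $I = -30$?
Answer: $4546$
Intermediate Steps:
$m{\left(F,Y \right)} = - 15 F$
$8^{4} + m{\left(I,10 \right)} = 8^{4} - -450 = 4096 + 450 = 4546$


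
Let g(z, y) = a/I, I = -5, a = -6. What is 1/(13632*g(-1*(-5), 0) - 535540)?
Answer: -5/2595908 ≈ -1.9261e-6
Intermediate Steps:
g(z, y) = 6/5 (g(z, y) = -6/(-5) = -6*(-⅕) = 6/5)
1/(13632*g(-1*(-5), 0) - 535540) = 1/(13632*(6/5) - 535540) = 1/(81792/5 - 535540) = 1/(-2595908/5) = -5/2595908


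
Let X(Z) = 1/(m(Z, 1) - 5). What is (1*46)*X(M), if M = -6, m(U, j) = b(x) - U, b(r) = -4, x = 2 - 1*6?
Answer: -46/3 ≈ -15.333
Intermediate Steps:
x = -4 (x = 2 - 6 = -4)
m(U, j) = -4 - U
X(Z) = 1/(-9 - Z) (X(Z) = 1/((-4 - Z) - 5) = 1/(-9 - Z))
(1*46)*X(M) = (1*46)*(-1/(9 - 6)) = 46*(-1/3) = -46/3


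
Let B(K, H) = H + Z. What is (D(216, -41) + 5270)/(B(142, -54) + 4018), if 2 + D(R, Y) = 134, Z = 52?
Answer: 2701/2008 ≈ 1.3451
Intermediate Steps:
D(R, Y) = 132 (D(R, Y) = -2 + 134 = 132)
B(K, H) = 52 + H (B(K, H) = H + 52 = 52 + H)
(D(216, -41) + 5270)/(B(142, -54) + 4018) = (132 + 5270)/((52 - 54) + 4018) = 5402/(-2 + 4018) = 5402/4016 = 5402*(1/4016) = 2701/2008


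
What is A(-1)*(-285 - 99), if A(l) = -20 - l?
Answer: 7296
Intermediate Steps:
A(-1)*(-285 - 99) = (-20 - 1*(-1))*(-285 - 99) = (-20 + 1)*(-384) = -19*(-384) = 7296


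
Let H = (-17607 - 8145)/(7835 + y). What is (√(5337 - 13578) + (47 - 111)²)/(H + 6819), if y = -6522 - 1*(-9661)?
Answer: 7491584/12467659 + 1829*I*√8241/12467659 ≈ 0.60088 + 0.013317*I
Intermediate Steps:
y = 3139 (y = -6522 + 9661 = 3139)
H = -4292/1829 (H = (-17607 - 8145)/(7835 + 3139) = -25752/10974 = -25752*1/10974 = -4292/1829 ≈ -2.3466)
(√(5337 - 13578) + (47 - 111)²)/(H + 6819) = (√(5337 - 13578) + (47 - 111)²)/(-4292/1829 + 6819) = (√(-8241) + (-64)²)/(12467659/1829) = (I*√8241 + 4096)*(1829/12467659) = (4096 + I*√8241)*(1829/12467659) = 7491584/12467659 + 1829*I*√8241/12467659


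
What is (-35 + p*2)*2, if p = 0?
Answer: -70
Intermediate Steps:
(-35 + p*2)*2 = (-35 + 0*2)*2 = (-35 + 0)*2 = -35*2 = -70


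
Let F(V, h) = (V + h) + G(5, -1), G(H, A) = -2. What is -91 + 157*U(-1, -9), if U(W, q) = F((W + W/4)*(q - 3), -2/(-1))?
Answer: 2264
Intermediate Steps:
F(V, h) = -2 + V + h (F(V, h) = (V + h) - 2 = -2 + V + h)
U(W, q) = 5*W*(-3 + q)/4 (U(W, q) = -2 + (W + W/4)*(q - 3) - 2/(-1) = -2 + (W + W*(¼))*(-3 + q) - 2*(-1) = -2 + (W + W/4)*(-3 + q) + 2 = -2 + (5*W/4)*(-3 + q) + 2 = -2 + 5*W*(-3 + q)/4 + 2 = 5*W*(-3 + q)/4)
-91 + 157*U(-1, -9) = -91 + 157*((5/4)*(-1)*(-3 - 9)) = -91 + 157*((5/4)*(-1)*(-12)) = -91 + 157*15 = -91 + 2355 = 2264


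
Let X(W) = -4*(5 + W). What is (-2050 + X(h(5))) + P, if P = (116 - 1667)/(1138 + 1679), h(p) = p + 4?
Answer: -1978051/939 ≈ -2106.6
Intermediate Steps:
h(p) = 4 + p
P = -517/939 (P = -1551/2817 = -1551*1/2817 = -517/939 ≈ -0.55059)
X(W) = -20 - 4*W
(-2050 + X(h(5))) + P = (-2050 + (-20 - 4*(4 + 5))) - 517/939 = (-2050 + (-20 - 4*9)) - 517/939 = (-2050 + (-20 - 36)) - 517/939 = (-2050 - 56) - 517/939 = -2106 - 517/939 = -1978051/939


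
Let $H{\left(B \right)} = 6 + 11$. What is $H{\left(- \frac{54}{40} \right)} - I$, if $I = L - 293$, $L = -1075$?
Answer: $1385$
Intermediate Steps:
$H{\left(B \right)} = 17$
$I = -1368$ ($I = -1075 - 293 = -1368$)
$H{\left(- \frac{54}{40} \right)} - I = 17 - -1368 = 17 + 1368 = 1385$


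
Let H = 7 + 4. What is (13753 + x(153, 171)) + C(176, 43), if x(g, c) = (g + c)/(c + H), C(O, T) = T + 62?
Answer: 1261240/91 ≈ 13860.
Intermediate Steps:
C(O, T) = 62 + T
H = 11
x(g, c) = (c + g)/(11 + c) (x(g, c) = (g + c)/(c + 11) = (c + g)/(11 + c))
(13753 + x(153, 171)) + C(176, 43) = (13753 + (171 + 153)/(11 + 171)) + (62 + 43) = (13753 + 324/182) + 105 = (13753 + (1/182)*324) + 105 = (13753 + 162/91) + 105 = 1251685/91 + 105 = 1261240/91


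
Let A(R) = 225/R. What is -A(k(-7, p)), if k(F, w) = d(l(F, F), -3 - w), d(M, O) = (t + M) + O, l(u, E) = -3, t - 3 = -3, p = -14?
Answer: -225/8 ≈ -28.125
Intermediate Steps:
t = 0 (t = 3 - 3 = 0)
d(M, O) = M + O (d(M, O) = (0 + M) + O = M + O)
k(F, w) = -6 - w (k(F, w) = -3 + (-3 - w) = -6 - w)
-A(k(-7, p)) = -225/(-6 - 1*(-14)) = -225/(-6 + 14) = -225/8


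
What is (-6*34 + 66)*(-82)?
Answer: 11316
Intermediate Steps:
(-6*34 + 66)*(-82) = (-204 + 66)*(-82) = -138*(-82) = 11316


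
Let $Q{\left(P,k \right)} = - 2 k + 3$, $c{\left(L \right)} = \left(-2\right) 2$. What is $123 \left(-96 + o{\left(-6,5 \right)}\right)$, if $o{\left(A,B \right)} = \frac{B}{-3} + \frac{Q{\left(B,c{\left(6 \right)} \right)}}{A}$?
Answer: $- \frac{24477}{2} \approx -12239.0$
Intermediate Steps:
$c{\left(L \right)} = -4$
$Q{\left(P,k \right)} = 3 - 2 k$
$o{\left(A,B \right)} = \frac{11}{A} - \frac{B}{3}$ ($o{\left(A,B \right)} = \frac{B}{-3} + \frac{3 - -8}{A} = B \left(- \frac{1}{3}\right) + \frac{3 + 8}{A} = - \frac{B}{3} + \frac{11}{A} = \frac{11}{A} - \frac{B}{3}$)
$123 \left(-96 + o{\left(-6,5 \right)}\right) = 123 \left(-96 + \left(\frac{11}{-6} - \frac{5}{3}\right)\right) = 123 \left(-96 + \left(11 \left(- \frac{1}{6}\right) - \frac{5}{3}\right)\right) = 123 \left(-96 - \frac{7}{2}\right) = 123 \left(- \frac{199}{2}\right) = - \frac{24477}{2}$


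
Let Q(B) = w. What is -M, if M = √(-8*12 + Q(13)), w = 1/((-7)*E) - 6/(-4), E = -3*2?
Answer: -8*I*√651/21 ≈ -9.7199*I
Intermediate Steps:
E = -6
w = 32/21 (w = 1/(-7*(-6)) - 6/(-4) = -⅐*(-⅙) - 6*(-¼) = 1/42 + 3/2 = 32/21 ≈ 1.5238)
Q(B) = 32/21
M = 8*I*√651/21 (M = √(-8*12 + 32/21) = √(-96 + 32/21) = √(-1984/21) = 8*I*√651/21 ≈ 9.7199*I)
-M = -8*I*√651/21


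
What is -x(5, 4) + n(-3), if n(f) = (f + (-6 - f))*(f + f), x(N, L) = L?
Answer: 32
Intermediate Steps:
n(f) = -12*f
-x(5, 4) + n(-3) = -1*4 - 12*(-3) = -4 + 36 = 32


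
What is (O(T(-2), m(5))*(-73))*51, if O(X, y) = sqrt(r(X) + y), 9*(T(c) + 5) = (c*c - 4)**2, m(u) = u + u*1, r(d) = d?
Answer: -3723*sqrt(5) ≈ -8324.9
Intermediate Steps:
m(u) = 2*u (m(u) = u + u = 2*u)
T(c) = -5 + (-4 + c**2)**2/9 (T(c) = -5 + (c*c - 4)**2/9 = -5 + (c**2 - 4)**2/9 = -5 + (-4 + c**2)**2/9)
O(X, y) = sqrt(X + y)
(O(T(-2), m(5))*(-73))*51 = (sqrt((-5 + (-4 + (-2)**2)**2/9) + 2*5)*(-73))*51 = (sqrt((-5 + (-4 + 4)**2/9) + 10)*(-73))*51 = (sqrt((-5 + (1/9)*0**2) + 10)*(-73))*51 = (sqrt((-5 + (1/9)*0) + 10)*(-73))*51 = (sqrt((-5 + 0) + 10)*(-73))*51 = (sqrt(-5 + 10)*(-73))*51 = (sqrt(5)*(-73))*51 = -73*sqrt(5)*51 = -3723*sqrt(5)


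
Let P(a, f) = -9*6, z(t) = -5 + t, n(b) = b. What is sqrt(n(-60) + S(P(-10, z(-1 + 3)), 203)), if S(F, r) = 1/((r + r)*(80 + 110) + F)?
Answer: 7*I*sqrt(7276224626)/77086 ≈ 7.746*I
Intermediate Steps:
P(a, f) = -54
S(F, r) = 1/(F + 380*r) (S(F, r) = 1/((2*r)*190 + F) = 1/(380*r + F) = 1/(F + 380*r))
sqrt(n(-60) + S(P(-10, z(-1 + 3)), 203)) = sqrt(-60 + 1/(-54 + 380*203)) = sqrt(-60 + 1/(-54 + 77140)) = sqrt(-60 + 1/77086) = sqrt(-4625159/77086) = 7*I*sqrt(7276224626)/77086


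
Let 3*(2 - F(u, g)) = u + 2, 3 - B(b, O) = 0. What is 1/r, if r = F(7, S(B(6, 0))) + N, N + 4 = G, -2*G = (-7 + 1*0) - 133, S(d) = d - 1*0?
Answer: 1/65 ≈ 0.015385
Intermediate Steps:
B(b, O) = 3 (B(b, O) = 3 - 1*0 = 3 + 0 = 3)
S(d) = d (S(d) = d + 0 = d)
F(u, g) = 4/3 - u/3 (F(u, g) = 2 - (u + 2)/3 = 2 - (2 + u)/3 = 2 + (-⅔ - u/3) = 4/3 - u/3)
G = 70 (G = -((-7 + 1*0) - 133)/2 = -((-7 + 0) - 133)/2 = -(-7 - 133)/2 = -½*(-140) = 70)
N = 66 (N = -4 + 70 = 66)
r = 65 (r = (4/3 - ⅓*7) + 66 = (4/3 - 7/3) + 66 = -1 + 66 = 65)
1/r = 1/65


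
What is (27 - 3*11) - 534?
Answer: -540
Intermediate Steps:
(27 - 3*11) - 534 = (27 - 33) - 534 = -6 - 534 = -540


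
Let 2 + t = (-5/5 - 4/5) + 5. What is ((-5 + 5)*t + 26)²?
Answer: 676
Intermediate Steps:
t = 6/5 (t = -2 + ((-5/5 - 4/5) + 5) = -2 + ((-5*⅕ - 4*⅕) + 5) = -2 + ((-1 - ⅘) + 5) = -2 + (-9/5 + 5) = -2 + 16/5 = 6/5 ≈ 1.2000)
((-5 + 5)*t + 26)² = ((-5 + 5)*(6/5) + 26)² = (0*(6/5) + 26)² = (0 + 26)² = 26² = 676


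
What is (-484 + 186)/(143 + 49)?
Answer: -149/96 ≈ -1.5521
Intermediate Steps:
(-484 + 186)/(143 + 49) = -298/192 = -298*1/192 = -149/96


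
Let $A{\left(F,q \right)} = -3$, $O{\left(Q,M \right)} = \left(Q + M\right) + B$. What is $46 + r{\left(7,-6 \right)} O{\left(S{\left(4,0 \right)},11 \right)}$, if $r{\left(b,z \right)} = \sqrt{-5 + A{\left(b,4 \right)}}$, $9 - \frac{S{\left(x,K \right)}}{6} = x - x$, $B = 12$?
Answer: $46 + 154 i \sqrt{2} \approx 46.0 + 217.79 i$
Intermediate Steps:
$S{\left(x,K \right)} = 54$ ($S{\left(x,K \right)} = 54 - 6 \left(x - x\right) = 54 - 0 = 54 + 0 = 54$)
$O{\left(Q,M \right)} = 12 + M + Q$ ($O{\left(Q,M \right)} = \left(Q + M\right) + 12 = \left(M + Q\right) + 12 = 12 + M + Q$)
$r{\left(b,z \right)} = 2 i \sqrt{2}$ ($r{\left(b,z \right)} = \sqrt{-5 - 3} = \sqrt{-8} = 2 i \sqrt{2}$)
$46 + r{\left(7,-6 \right)} O{\left(S{\left(4,0 \right)},11 \right)} = 46 + 2 i \sqrt{2} \left(12 + 11 + 54\right) = 46 + 2 i \sqrt{2} \cdot 77 = 46 + 154 i \sqrt{2}$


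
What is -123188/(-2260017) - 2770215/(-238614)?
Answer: 2096709125029/179757232146 ≈ 11.664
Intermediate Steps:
-123188/(-2260017) - 2770215/(-238614) = -123188*(-1/2260017) - 2770215*(-1/238614) = 123188/2260017 + 923405/79538 = 2096709125029/179757232146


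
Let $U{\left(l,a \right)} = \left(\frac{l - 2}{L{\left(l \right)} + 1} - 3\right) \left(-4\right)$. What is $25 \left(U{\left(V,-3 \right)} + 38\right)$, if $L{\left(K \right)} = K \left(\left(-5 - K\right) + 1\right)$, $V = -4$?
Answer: $1850$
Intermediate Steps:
$L{\left(K \right)} = K \left(-4 - K\right)$
$U{\left(l,a \right)} = 12 - \frac{4 \left(-2 + l\right)}{1 - l \left(4 + l\right)}$ ($U{\left(l,a \right)} = \left(\frac{l - 2}{- l \left(4 + l\right) + 1} - 3\right) \left(-4\right) = \left(\frac{-2 + l}{1 - l \left(4 + l\right)} - 3\right) \left(-4\right) = \left(-3 + \frac{-2 + l}{1 - l \left(4 + l\right)}\right) \left(-4\right) = 12 - \frac{4 \left(-2 + l\right)}{1 - l \left(4 + l\right)}$)
$25 \left(U{\left(V,-3 \right)} + 38\right) = 25 \left(\frac{4 \left(-5 - 4 + 3 \left(-4\right) \left(4 - 4\right)\right)}{-1 - 4 \left(4 - 4\right)} + 38\right) = 25 \left(\frac{4 \left(-5 - 4 + 3 \left(-4\right) 0\right)}{-1 - 0} + 38\right) = 25 \left(\frac{4 \left(-5 - 4 + 0\right)}{-1 + 0} + 38\right) = 25 \left(4 \frac{1}{-1} \left(-9\right) + 38\right) = 25 \left(4 \left(-1\right) \left(-9\right) + 38\right) = 25 \left(36 + 38\right) = 25 \cdot 74 = 1850$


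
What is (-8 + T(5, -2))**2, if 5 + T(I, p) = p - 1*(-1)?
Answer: 196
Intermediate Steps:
T(I, p) = -4 + p (T(I, p) = -5 + (p - 1*(-1)) = -5 + (p + 1) = -5 + (1 + p) = -4 + p)
(-8 + T(5, -2))**2 = (-8 + (-4 - 2))**2 = (-8 - 6)**2 = (-14)**2 = 196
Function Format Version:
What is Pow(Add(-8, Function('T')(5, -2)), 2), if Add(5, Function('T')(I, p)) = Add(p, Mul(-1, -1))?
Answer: 196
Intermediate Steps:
Function('T')(I, p) = Add(-4, p) (Function('T')(I, p) = Add(-5, Add(p, Mul(-1, -1))) = Add(-5, Add(p, 1)) = Add(-5, Add(1, p)) = Add(-4, p))
Pow(Add(-8, Function('T')(5, -2)), 2) = Pow(Add(-8, Add(-4, -2)), 2) = Pow(Add(-8, -6), 2) = Pow(-14, 2) = 196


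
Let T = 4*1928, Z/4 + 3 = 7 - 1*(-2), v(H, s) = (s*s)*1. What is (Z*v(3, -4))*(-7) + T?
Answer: 5024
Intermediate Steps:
v(H, s) = s**2 (v(H, s) = s**2*1 = s**2)
Z = 24 (Z = -12 + 4*(7 - 1*(-2)) = -12 + 4*(7 + 2) = -12 + 4*9 = -12 + 36 = 24)
T = 7712
(Z*v(3, -4))*(-7) + T = (24*(-4)**2)*(-7) + 7712 = (24*16)*(-7) + 7712 = 384*(-7) + 7712 = -2688 + 7712 = 5024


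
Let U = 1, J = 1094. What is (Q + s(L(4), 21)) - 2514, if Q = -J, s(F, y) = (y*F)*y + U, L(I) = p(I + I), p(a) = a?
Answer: -79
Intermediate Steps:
L(I) = 2*I (L(I) = I + I = 2*I)
s(F, y) = 1 + F*y² (s(F, y) = (y*F)*y + 1 = (F*y)*y + 1 = F*y² + 1 = 1 + F*y²)
Q = -1094 (Q = -1*1094 = -1094)
(Q + s(L(4), 21)) - 2514 = (-1094 + (1 + (2*4)*21²)) - 2514 = (-1094 + (1 + 8*441)) - 2514 = (-1094 + (1 + 3528)) - 2514 = (-1094 + 3529) - 2514 = 2435 - 2514 = -79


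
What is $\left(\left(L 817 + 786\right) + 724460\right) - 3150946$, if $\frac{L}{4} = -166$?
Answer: $-2968188$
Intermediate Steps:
$L = -664$ ($L = 4 \left(-166\right) = -664$)
$\left(\left(L 817 + 786\right) + 724460\right) - 3150946 = \left(\left(\left(-664\right) 817 + 786\right) + 724460\right) - 3150946 = \left(\left(-542488 + 786\right) + 724460\right) - 3150946 = \left(-541702 + 724460\right) - 3150946 = 182758 - 3150946 = -2968188$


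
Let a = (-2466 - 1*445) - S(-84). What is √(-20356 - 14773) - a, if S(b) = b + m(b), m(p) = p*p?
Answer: 9883 + I*√35129 ≈ 9883.0 + 187.43*I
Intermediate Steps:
m(p) = p²
S(b) = b + b²
a = -9883 (a = (-2466 - 1*445) - (-84)*(1 - 84) = (-2466 - 445) - (-84)*(-83) = -2911 - 1*6972 = -2911 - 6972 = -9883)
√(-20356 - 14773) - a = √(-20356 - 14773) - 1*(-9883) = √(-35129) + 9883 = I*√35129 + 9883 = 9883 + I*√35129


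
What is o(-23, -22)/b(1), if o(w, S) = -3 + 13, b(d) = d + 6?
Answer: 10/7 ≈ 1.4286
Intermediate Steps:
b(d) = 6 + d
o(w, S) = 10
o(-23, -22)/b(1) = 10/(6 + 1) = 10/7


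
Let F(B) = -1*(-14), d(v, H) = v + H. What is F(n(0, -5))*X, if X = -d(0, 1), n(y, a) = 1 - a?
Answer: -14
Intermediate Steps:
d(v, H) = H + v
F(B) = 14
X = -1 (X = -(1 + 0) = -1*1 = -1)
F(n(0, -5))*X = 14*(-1) = -14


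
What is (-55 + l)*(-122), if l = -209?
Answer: 32208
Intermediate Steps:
(-55 + l)*(-122) = (-55 - 209)*(-122) = -264*(-122) = 32208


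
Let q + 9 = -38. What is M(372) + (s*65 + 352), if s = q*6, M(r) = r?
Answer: -17606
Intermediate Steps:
q = -47 (q = -9 - 38 = -47)
s = -282 (s = -47*6 = -282)
M(372) + (s*65 + 352) = 372 + (-282*65 + 352) = 372 + (-18330 + 352) = 372 - 17978 = -17606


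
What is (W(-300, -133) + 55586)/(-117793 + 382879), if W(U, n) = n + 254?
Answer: 18569/88362 ≈ 0.21015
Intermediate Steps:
W(U, n) = 254 + n
(W(-300, -133) + 55586)/(-117793 + 382879) = ((254 - 133) + 55586)/(-117793 + 382879) = (121 + 55586)/265086 = 55707*(1/265086) = 18569/88362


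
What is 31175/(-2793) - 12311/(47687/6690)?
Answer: -231519770095/133189791 ≈ -1738.3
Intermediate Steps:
31175/(-2793) - 12311/(47687/6690) = 31175*(-1/2793) - 12311/(47687*(1/6690)) = -31175/2793 - 12311/47687/6690 = -31175/2793 - 12311*6690/47687 = -31175/2793 - 82360590/47687 = -231519770095/133189791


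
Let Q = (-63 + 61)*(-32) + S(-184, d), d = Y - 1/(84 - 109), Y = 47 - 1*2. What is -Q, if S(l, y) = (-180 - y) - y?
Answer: 5152/25 ≈ 206.08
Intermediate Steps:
Y = 45 (Y = 47 - 2 = 45)
d = 1126/25 (d = 45 - 1/(84 - 109) = 45 - 1/(-25) = 45 - 1*(-1/25) = 45 + 1/25 = 1126/25 ≈ 45.040)
S(l, y) = -180 - 2*y
Q = -5152/25 (Q = (-63 + 61)*(-32) + (-180 - 2*1126/25) = -2*(-32) + (-180 - 2252/25) = 64 - 6752/25 = -5152/25 ≈ -206.08)
-Q = -1*(-5152/25) = 5152/25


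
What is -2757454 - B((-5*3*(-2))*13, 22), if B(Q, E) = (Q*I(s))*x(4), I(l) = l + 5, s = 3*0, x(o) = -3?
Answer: -2751604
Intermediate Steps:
s = 0
I(l) = 5 + l
B(Q, E) = -15*Q (B(Q, E) = (Q*(5 + 0))*(-3) = (Q*5)*(-3) = (5*Q)*(-3) = -15*Q)
-2757454 - B((-5*3*(-2))*13, 22) = -2757454 - (-15)*(-5*3*(-2))*13 = -2757454 - (-15)*-15*(-2)*13 = -2757454 - (-15)*30*13 = -2757454 - (-15)*390 = -2757454 - 1*(-5850) = -2757454 + 5850 = -2751604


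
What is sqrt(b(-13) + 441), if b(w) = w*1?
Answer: 2*sqrt(107) ≈ 20.688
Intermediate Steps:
b(w) = w
sqrt(b(-13) + 441) = sqrt(-13 + 441) = sqrt(428) = 2*sqrt(107)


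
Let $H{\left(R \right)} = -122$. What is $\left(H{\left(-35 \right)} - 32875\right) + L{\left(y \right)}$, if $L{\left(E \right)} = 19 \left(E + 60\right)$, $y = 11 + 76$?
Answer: $-30204$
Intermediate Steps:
$y = 87$
$L{\left(E \right)} = 1140 + 19 E$ ($L{\left(E \right)} = 19 \left(60 + E\right) = 1140 + 19 E$)
$\left(H{\left(-35 \right)} - 32875\right) + L{\left(y \right)} = \left(-122 - 32875\right) + \left(1140 + 19 \cdot 87\right) = -32997 + \left(1140 + 1653\right) = -32997 + 2793 = -30204$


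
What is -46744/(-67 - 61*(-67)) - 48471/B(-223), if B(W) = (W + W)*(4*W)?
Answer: -4697778107/399821160 ≈ -11.750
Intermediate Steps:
B(W) = 8*W² (B(W) = (2*W)*(4*W) = 8*W²)
-46744/(-67 - 61*(-67)) - 48471/B(-223) = -46744/(-67 - 61*(-67)) - 48471/(8*(-223)²) = -46744/(-67 + 4087) - 48471/(8*49729) = -46744/4020 - 48471/397832 = -46744*1/4020 - 48471*1/397832 = -11686/1005 - 48471/397832 = -4697778107/399821160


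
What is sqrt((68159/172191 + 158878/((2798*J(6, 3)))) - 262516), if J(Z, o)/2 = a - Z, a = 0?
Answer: I*sqrt(6770749694637415241895)/160596806 ≈ 512.37*I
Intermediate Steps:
J(Z, o) = -2*Z (J(Z, o) = 2*(0 - Z) = 2*(-Z) = -2*Z)
sqrt((68159/172191 + 158878/((2798*J(6, 3)))) - 262516) = sqrt((68159/172191 + 158878/((2798*(-2*6)))) - 262516) = sqrt((68159*(1/172191) + 158878/((2798*(-12)))) - 262516) = sqrt((68159/172191 + 158878/(-33576)) - 262516) = sqrt((68159/172191 + 158878*(-1/33576)) - 262516) = sqrt((68159/172191 - 79439/16788) - 262516) = sqrt(-1392714173/321193612 - 262516) = sqrt(-84319854961965/321193612) = I*sqrt(6770749694637415241895)/160596806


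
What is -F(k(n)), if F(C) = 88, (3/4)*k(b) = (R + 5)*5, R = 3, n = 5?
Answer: -88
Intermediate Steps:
k(b) = 160/3 (k(b) = 4*((3 + 5)*5)/3 = 4*(8*5)/3 = (4/3)*40 = 160/3)
-F(k(n)) = -1*88 = -88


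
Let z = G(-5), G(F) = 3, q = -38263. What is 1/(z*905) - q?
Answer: 103884046/2715 ≈ 38263.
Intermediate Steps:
z = 3
1/(z*905) - q = 1/(3*905) - 1*(-38263) = 1/2715 + 38263 = 103884046/2715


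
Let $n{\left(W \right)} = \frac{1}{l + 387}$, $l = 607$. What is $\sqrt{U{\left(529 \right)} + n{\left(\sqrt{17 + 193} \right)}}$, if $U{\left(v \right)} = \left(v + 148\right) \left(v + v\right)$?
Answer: $\frac{\sqrt{707696594570}}{994} \approx 846.33$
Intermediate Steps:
$U{\left(v \right)} = 2 v \left(148 + v\right)$ ($U{\left(v \right)} = \left(148 + v\right) 2 v = 2 v \left(148 + v\right)$)
$n{\left(W \right)} = \frac{1}{994}$ ($n{\left(W \right)} = \frac{1}{607 + 387} = \frac{1}{994}$)
$\sqrt{U{\left(529 \right)} + n{\left(\sqrt{17 + 193} \right)}} = \sqrt{2 \cdot 529 \left(148 + 529\right) + \frac{1}{994}} = \sqrt{2 \cdot 529 \cdot 677 + \frac{1}{994}} = \sqrt{716266 + \frac{1}{994}} = \sqrt{\frac{711968405}{994}} = \frac{\sqrt{707696594570}}{994}$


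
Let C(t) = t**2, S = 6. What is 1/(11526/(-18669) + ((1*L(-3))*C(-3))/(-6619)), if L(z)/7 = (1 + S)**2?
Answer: -41190037/44640599 ≈ -0.92270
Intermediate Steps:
L(z) = 343 (L(z) = 7*(1 + 6)**2 = 7*7**2 = 7*49 = 343)
1/(11526/(-18669) + ((1*L(-3))*C(-3))/(-6619)) = 1/(11526/(-18669) + ((1*343)*(-3)**2)/(-6619)) = 1/(11526*(-1/18669) + (343*9)*(-1/6619)) = 1/(-3842/6223 + 3087*(-1/6619)) = 1/(-3842/6223 - 3087/6619) = 1/(-44640599/41190037) = -41190037/44640599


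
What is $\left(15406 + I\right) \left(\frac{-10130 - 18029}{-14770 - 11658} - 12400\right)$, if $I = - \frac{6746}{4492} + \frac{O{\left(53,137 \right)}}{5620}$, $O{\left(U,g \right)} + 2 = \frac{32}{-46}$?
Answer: $- \frac{45795218125012287864}{239766345215} \approx -1.91 \cdot 10^{8}$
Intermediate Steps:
$O{\left(U,g \right)} = - \frac{62}{23}$ ($O{\left(U,g \right)} = -2 + \frac{32}{-46} = -2 + 32 \left(- \frac{1}{46}\right) = -2 - \frac{16}{23} = - \frac{62}{23}$)
$I = - \frac{54516654}{36289745}$ ($I = - \frac{6746}{4492} - \frac{62}{23 \cdot 5620} = \left(-6746\right) \frac{1}{4492} - \frac{31}{64630} = - \frac{3373}{2246} - \frac{31}{64630} = - \frac{54516654}{36289745} \approx -1.5023$)
$\left(15406 + I\right) \left(\frac{-10130 - 18029}{-14770 - 11658} - 12400\right) = \left(15406 - \frac{54516654}{36289745}\right) \left(\frac{-10130 - 18029}{-14770 - 11658} - 12400\right) = \frac{559025294816 \left(- \frac{28159}{-26428} - 12400\right)}{36289745} = \frac{559025294816 \left(\left(-28159\right) \left(- \frac{1}{26428}\right) - 12400\right)}{36289745} = \frac{559025294816 \left(\frac{28159}{26428} - 12400\right)}{36289745} = \frac{559025294816}{36289745} \left(- \frac{327679041}{26428}\right) = - \frac{45795218125012287864}{239766345215}$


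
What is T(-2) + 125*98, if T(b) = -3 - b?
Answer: 12249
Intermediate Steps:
T(-2) + 125*98 = (-3 - 1*(-2)) + 125*98 = (-3 + 2) + 12250 = -1 + 12250 = 12249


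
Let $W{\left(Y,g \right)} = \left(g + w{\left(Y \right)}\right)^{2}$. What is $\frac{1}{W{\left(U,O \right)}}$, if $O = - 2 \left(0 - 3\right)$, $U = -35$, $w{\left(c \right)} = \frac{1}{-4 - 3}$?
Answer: $\frac{49}{1681} \approx 0.029149$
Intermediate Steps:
$w{\left(c \right)} = - \frac{1}{7}$ ($w{\left(c \right)} = \frac{1}{-7} = - \frac{1}{7}$)
$O = 6$ ($O = \left(-2\right) \left(-3\right) = 6$)
$W{\left(Y,g \right)} = \left(- \frac{1}{7} + g\right)^{2}$ ($W{\left(Y,g \right)} = \left(g - \frac{1}{7}\right)^{2} = \left(- \frac{1}{7} + g\right)^{2}$)
$\frac{1}{W{\left(U,O \right)}} = \frac{1}{\frac{1}{49} \left(-1 + 7 \cdot 6\right)^{2}} = \frac{1}{\frac{1}{49} \left(-1 + 42\right)^{2}} = \frac{1}{\frac{1}{49} \cdot 41^{2}} = \frac{1}{\frac{1}{49} \cdot 1681} = \frac{1}{\frac{1681}{49}} = \frac{49}{1681}$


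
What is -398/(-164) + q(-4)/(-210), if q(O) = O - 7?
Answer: 10673/4305 ≈ 2.4792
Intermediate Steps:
q(O) = -7 + O
-398/(-164) + q(-4)/(-210) = -398/(-164) + (-7 - 4)/(-210) = -398*(-1/164) - 11*(-1/210) = 199/82 + 11/210 = 10673/4305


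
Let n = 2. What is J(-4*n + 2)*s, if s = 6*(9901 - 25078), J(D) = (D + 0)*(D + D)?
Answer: -6556464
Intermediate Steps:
J(D) = 2*D² (J(D) = D*(2*D) = 2*D²)
s = -91062 (s = 6*(-15177) = -91062)
J(-4*n + 2)*s = (2*(-4*2 + 2)²)*(-91062) = (2*(-8 + 2)²)*(-91062) = (2*(-6)²)*(-91062) = (2*36)*(-91062) = 72*(-91062) = -6556464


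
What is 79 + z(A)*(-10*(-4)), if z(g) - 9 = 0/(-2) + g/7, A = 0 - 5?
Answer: 2873/7 ≈ 410.43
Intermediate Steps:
A = -5
z(g) = 9 + g/7 (z(g) = 9 + (0/(-2) + g/7) = 9 + (0*(-½) + g*(⅐)) = 9 + (0 + g/7) = 9 + g/7)
79 + z(A)*(-10*(-4)) = 79 + (9 + (⅐)*(-5))*(-10*(-4)) = 79 + (9 - 5/7)*40 = 79 + (58/7)*40 = 79 + 2320/7 = 2873/7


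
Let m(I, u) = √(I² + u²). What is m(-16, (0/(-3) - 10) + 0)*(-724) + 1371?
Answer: 1371 - 1448*√89 ≈ -12289.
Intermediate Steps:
m(-16, (0/(-3) - 10) + 0)*(-724) + 1371 = √((-16)² + ((0/(-3) - 10) + 0)²)*(-724) + 1371 = √(256 + ((0*(-⅓) - 10) + 0)²)*(-724) + 1371 = √(256 + ((0 - 10) + 0)²)*(-724) + 1371 = √(256 + (-10 + 0)²)*(-724) + 1371 = √(256 + (-10)²)*(-724) + 1371 = √(256 + 100)*(-724) + 1371 = √356*(-724) + 1371 = (2*√89)*(-724) + 1371 = -1448*√89 + 1371 = 1371 - 1448*√89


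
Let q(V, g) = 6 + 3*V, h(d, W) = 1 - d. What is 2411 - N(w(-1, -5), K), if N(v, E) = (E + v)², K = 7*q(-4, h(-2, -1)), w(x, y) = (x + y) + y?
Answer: -398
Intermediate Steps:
w(x, y) = x + 2*y
K = -42 (K = 7*(6 + 3*(-4)) = 7*(6 - 12) = 7*(-6) = -42)
2411 - N(w(-1, -5), K) = 2411 - (-42 + (-1 + 2*(-5)))² = 2411 - (-42 + (-1 - 10))² = 2411 - (-42 - 11)² = 2411 - 1*(-53)² = 2411 - 1*2809 = 2411 - 2809 = -398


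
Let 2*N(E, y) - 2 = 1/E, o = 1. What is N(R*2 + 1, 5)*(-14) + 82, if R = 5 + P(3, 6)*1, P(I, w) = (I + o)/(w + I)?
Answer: 7213/107 ≈ 67.411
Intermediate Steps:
P(I, w) = (1 + I)/(I + w) (P(I, w) = (I + 1)/(w + I) = (1 + I)/(I + w))
R = 49/9 (R = 5 + ((1 + 3)/(3 + 6))*1 = 5 + (4/9)*1 = 5 + 4/9 = 49/9 ≈ 5.4444)
N(E, y) = 1 + 1/(2*E)
N(R*2 + 1, 5)*(-14) + 82 = ((½ + ((49/9)*2 + 1))/((49/9)*2 + 1))*(-14) + 82 = ((½ + (98/9 + 1))/(98/9 + 1))*(-14) + 82 = ((½ + 107/9)/(107/9))*(-14) + 82 = ((9/107)*(223/18))*(-14) + 82 = (223/214)*(-14) + 82 = -1561/107 + 82 = 7213/107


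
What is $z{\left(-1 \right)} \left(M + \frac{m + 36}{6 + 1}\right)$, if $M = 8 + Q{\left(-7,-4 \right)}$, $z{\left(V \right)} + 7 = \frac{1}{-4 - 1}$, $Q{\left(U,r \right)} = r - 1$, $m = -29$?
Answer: $- \frac{144}{5} \approx -28.8$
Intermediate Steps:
$Q{\left(U,r \right)} = -1 + r$
$z{\left(V \right)} = - \frac{36}{5}$ ($z{\left(V \right)} = -7 + \frac{1}{-4 - 1} = -7 + \frac{1}{-5} = -7 - \frac{1}{5} = - \frac{36}{5}$)
$M = 3$ ($M = 8 - 5 = 3$)
$z{\left(-1 \right)} \left(M + \frac{m + 36}{6 + 1}\right) = - \frac{36 \left(3 + \frac{-29 + 36}{6 + 1}\right)}{5} = - \frac{36 \left(3 + \frac{7}{7}\right)}{5} = - \frac{36 \left(3 + 7 \cdot \frac{1}{7}\right)}{5} = - \frac{36 \left(3 + 1\right)}{5} = \left(- \frac{36}{5}\right) 4 = - \frac{144}{5}$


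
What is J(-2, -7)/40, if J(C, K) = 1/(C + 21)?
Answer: 1/760 ≈ 0.0013158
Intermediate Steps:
J(C, K) = 1/(21 + C)
J(-2, -7)/40 = 1/((21 - 2)*40) = (1/40)/19 = (1/19)*(1/40) = 1/760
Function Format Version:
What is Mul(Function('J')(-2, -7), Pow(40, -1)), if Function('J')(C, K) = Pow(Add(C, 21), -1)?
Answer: Rational(1, 760) ≈ 0.0013158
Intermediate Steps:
Function('J')(C, K) = Pow(Add(21, C), -1)
Mul(Function('J')(-2, -7), Pow(40, -1)) = Mul(Pow(Add(21, -2), -1), Pow(40, -1)) = Mul(Pow(19, -1), Rational(1, 40)) = Mul(Rational(1, 19), Rational(1, 40)) = Rational(1, 760)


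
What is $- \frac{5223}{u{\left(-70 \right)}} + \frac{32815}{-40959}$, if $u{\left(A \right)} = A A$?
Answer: $- \frac{374722357}{200699100} \approx -1.8671$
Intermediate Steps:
$u{\left(A \right)} = A^{2}$
$- \frac{5223}{u{\left(-70 \right)}} + \frac{32815}{-40959} = - \frac{5223}{\left(-70\right)^{2}} + \frac{32815}{-40959} = - \frac{5223}{4900} + 32815 \left(- \frac{1}{40959}\right) = \left(-5223\right) \frac{1}{4900} - \frac{32815}{40959} = - \frac{5223}{4900} - \frac{32815}{40959} = - \frac{374722357}{200699100}$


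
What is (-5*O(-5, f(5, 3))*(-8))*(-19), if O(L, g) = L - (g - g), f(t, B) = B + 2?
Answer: 3800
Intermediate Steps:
f(t, B) = 2 + B
O(L, g) = L (O(L, g) = L - 1*0 = L + 0 = L)
(-5*O(-5, f(5, 3))*(-8))*(-19) = (-5*(-5)*(-8))*(-19) = (25*(-8))*(-19) = -200*(-19) = 3800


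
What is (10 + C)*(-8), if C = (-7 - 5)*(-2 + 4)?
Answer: 112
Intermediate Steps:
C = -24 (C = -12*2 = -24)
(10 + C)*(-8) = (10 - 24)*(-8) = -14*(-8) = 112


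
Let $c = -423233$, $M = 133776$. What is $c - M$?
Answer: $-557009$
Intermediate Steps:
$c - M = -423233 - 133776 = -557009$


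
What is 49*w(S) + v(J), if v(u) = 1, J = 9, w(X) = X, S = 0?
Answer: 1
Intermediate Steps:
49*w(S) + v(J) = 49*0 + 1 = 0 + 1 = 1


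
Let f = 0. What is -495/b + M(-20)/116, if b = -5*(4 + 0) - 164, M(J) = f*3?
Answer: 495/184 ≈ 2.6902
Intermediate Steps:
M(J) = 0 (M(J) = 0*3 = 0)
b = -184 (b = -5*4 - 164 = -20 - 164 = -184)
-495/b + M(-20)/116 = -495/(-184) + 0/116 = -495*(-1/184) + 0*(1/116) = 495/184 + 0 = 495/184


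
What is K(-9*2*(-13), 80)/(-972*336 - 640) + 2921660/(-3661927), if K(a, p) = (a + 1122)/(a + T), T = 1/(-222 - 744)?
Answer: -1421813244397301/1782021435509176 ≈ -0.79786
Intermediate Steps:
T = -1/966 (T = 1/(-966) = -1/966 ≈ -0.0010352)
K(a, p) = (1122 + a)/(-1/966 + a) (K(a, p) = (a + 1122)/(a - 1/966) = (1122 + a)/(-1/966 + a))
K(-9*2*(-13), 80)/(-972*336 - 640) + 2921660/(-3661927) = (966*(1122 - 9*2*(-13))/(-1 + 966*(-9*2*(-13))))/(-972*336 - 640) + 2921660/(-3661927) = (966*(1122 - 18*(-13))/(-1 + 966*(-18*(-13))))/(-326592 - 640) + 2921660*(-1/3661927) = (966*(1122 + 234)/(-1 + 966*234))/(-327232) - 2921660/3661927 = (966*1356/(-1 + 226044))*(-1/327232) - 2921660/3661927 = (966*1356/226043)*(-1/327232) - 2921660/3661927 = (966*(1/226043)*1356)*(-1/327232) - 2921660/3661927 = (1309896/226043)*(-1/327232) - 2921660/3661927 = -163737/9246062872 - 2921660/3661927 = -1421813244397301/1782021435509176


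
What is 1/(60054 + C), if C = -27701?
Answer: 1/32353 ≈ 3.0909e-5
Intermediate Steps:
1/(60054 + C) = 1/(60054 - 27701) = 1/32353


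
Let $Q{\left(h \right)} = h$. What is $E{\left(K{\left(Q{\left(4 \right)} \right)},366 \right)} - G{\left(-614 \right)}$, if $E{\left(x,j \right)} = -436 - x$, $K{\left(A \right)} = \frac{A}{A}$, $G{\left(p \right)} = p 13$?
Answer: $7545$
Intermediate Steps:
$G{\left(p \right)} = 13 p$
$K{\left(A \right)} = 1$
$E{\left(K{\left(Q{\left(4 \right)} \right)},366 \right)} - G{\left(-614 \right)} = \left(-436 - 1\right) - 13 \left(-614\right) = \left(-436 - 1\right) - -7982 = -437 + 7982 = 7545$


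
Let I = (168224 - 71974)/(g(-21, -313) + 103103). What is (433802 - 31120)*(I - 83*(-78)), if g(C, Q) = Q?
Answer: 26800851246022/10279 ≈ 2.6073e+9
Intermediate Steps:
I = 9625/10279 (I = (168224 - 71974)/(-313 + 103103) = 96250/102790 = 96250*(1/102790) = 9625/10279 ≈ 0.93637)
(433802 - 31120)*(I - 83*(-78)) = (433802 - 31120)*(9625/10279 - 83*(-78)) = 402682*(9625/10279 + 6474) = 402682*(66555871/10279) = 26800851246022/10279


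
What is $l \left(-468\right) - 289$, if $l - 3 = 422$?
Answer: $-199189$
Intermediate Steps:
$l = 425$ ($l = 3 + 422 = 425$)
$l \left(-468\right) - 289 = 425 \left(-468\right) - 289 = -198900 - 289 = -199189$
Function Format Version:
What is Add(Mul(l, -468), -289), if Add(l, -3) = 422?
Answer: -199189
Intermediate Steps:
l = 425 (l = Add(3, 422) = 425)
Add(Mul(l, -468), -289) = Add(Mul(425, -468), -289) = Add(-198900, -289) = -199189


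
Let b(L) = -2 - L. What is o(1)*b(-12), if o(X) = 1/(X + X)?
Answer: 5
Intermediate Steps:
o(X) = 1/(2*X)
o(1)*b(-12) = ((½)/1)*(-2 - 1*(-12)) = ((½)*1)*(-2 + 12) = (½)*10 = 5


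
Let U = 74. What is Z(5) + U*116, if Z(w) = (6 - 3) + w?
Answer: 8592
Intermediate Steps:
Z(w) = 3 + w
Z(5) + U*116 = (3 + 5) + 74*116 = 8 + 8584 = 8592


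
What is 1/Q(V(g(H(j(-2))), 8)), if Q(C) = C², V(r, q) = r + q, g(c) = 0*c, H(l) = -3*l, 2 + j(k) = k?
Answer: 1/64 ≈ 0.015625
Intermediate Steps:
j(k) = -2 + k
g(c) = 0
V(r, q) = q + r
1/Q(V(g(H(j(-2))), 8)) = 1/((8 + 0)²) = 1/(8²) = 1/64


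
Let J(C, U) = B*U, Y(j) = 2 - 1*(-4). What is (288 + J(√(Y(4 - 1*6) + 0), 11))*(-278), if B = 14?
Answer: -122876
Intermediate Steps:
Y(j) = 6 (Y(j) = 2 + 4 = 6)
J(C, U) = 14*U
(288 + J(√(Y(4 - 1*6) + 0), 11))*(-278) = (288 + 14*11)*(-278) = (288 + 154)*(-278) = 442*(-278) = -122876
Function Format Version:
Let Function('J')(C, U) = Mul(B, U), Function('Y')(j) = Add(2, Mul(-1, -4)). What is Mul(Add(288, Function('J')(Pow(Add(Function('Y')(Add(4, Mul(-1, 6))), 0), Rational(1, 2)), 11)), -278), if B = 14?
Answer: -122876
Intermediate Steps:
Function('Y')(j) = 6 (Function('Y')(j) = Add(2, 4) = 6)
Function('J')(C, U) = Mul(14, U)
Mul(Add(288, Function('J')(Pow(Add(Function('Y')(Add(4, Mul(-1, 6))), 0), Rational(1, 2)), 11)), -278) = Mul(Add(288, Mul(14, 11)), -278) = Mul(Add(288, 154), -278) = Mul(442, -278) = -122876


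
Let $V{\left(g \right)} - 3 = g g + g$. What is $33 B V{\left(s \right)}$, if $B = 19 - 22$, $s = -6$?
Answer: $-3267$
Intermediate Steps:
$V{\left(g \right)} = 3 + g + g^{2}$ ($V{\left(g \right)} = 3 + \left(g g + g\right) = 3 + \left(g^{2} + g\right) = 3 + \left(g + g^{2}\right) = 3 + g + g^{2}$)
$B = -3$
$33 B V{\left(s \right)} = 33 \left(-3\right) \left(3 - 6 + \left(-6\right)^{2}\right) = - 99 \left(3 - 6 + 36\right) = \left(-99\right) 33 = -3267$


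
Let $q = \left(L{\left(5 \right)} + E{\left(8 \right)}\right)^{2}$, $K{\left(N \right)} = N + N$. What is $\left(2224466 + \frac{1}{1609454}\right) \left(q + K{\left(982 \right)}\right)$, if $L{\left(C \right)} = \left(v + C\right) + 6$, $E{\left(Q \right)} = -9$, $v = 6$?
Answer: $\frac{3630298161386910}{804727} \approx 4.5112 \cdot 10^{9}$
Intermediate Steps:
$K{\left(N \right)} = 2 N$
$L{\left(C \right)} = 12 + C$ ($L{\left(C \right)} = \left(6 + C\right) + 6 = 12 + C$)
$q = 64$ ($q = \left(\left(12 + 5\right) - 9\right)^{2} = \left(17 - 9\right)^{2} = 8^{2} = 64$)
$\left(2224466 + \frac{1}{1609454}\right) \left(q + K{\left(982 \right)}\right) = \left(2224466 + \frac{1}{1609454}\right) \left(64 + 2 \cdot 982\right) = \left(2224466 + \frac{1}{1609454}\right) \left(64 + 1964\right) = \frac{3580175701565}{1609454} \cdot 2028 = \frac{3630298161386910}{804727}$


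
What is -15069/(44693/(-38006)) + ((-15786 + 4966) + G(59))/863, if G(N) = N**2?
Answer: 493922811355/38570059 ≈ 12806.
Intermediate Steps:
-15069/(44693/(-38006)) + ((-15786 + 4966) + G(59))/863 = -15069/(44693/(-38006)) + ((-15786 + 4966) + 59**2)/863 = -15069/(44693*(-1/38006)) + (-10820 + 3481)*(1/863) = -15069/(-44693/38006) - 7339*1/863 = -15069*(-38006/44693) - 7339/863 = 572712414/44693 - 7339/863 = 493922811355/38570059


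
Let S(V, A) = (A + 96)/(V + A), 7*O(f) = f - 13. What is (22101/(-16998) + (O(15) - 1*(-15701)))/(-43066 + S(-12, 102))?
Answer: -1037821375/2846660726 ≈ -0.36457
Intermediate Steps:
O(f) = -13/7 + f/7 (O(f) = (f - 13)/7 = (-13 + f)/7 = -13/7 + f/7)
S(V, A) = (96 + A)/(A + V)
(22101/(-16998) + (O(15) - 1*(-15701)))/(-43066 + S(-12, 102)) = (22101/(-16998) + ((-13/7 + (1/7)*15) - 1*(-15701)))/(-43066 + (96 + 102)/(102 - 12)) = (22101*(-1/16998) + ((-13/7 + 15/7) + 15701))/(-43066 + 198/90) = (-7367/5666 + (2/7 + 15701))/(-43066 + (1/90)*198) = (-7367/5666 + 109909/7)/(-43066 + 11/5) = 622692825/(39662*(-215319/5)) = (622692825/39662)*(-5/215319) = -1037821375/2846660726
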